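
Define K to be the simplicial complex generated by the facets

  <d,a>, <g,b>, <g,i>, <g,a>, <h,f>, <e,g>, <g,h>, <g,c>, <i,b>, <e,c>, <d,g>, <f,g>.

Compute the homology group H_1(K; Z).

H_1 ≅ Z^4.

Take the total order a < b < c < d < e < f < g < h < i on the vertex set. Then K (dimension 1) consists of the simplices:

  0-simplices (9): a, b, c, d, e, f, g, h, i
  1-simplices (12): ad, ag, bg, bi, ce, cg, dg, eg, fg, fh, gh, gi

Hence C_0 ≅ Z^9, C_1 ≅ Z^12.

Boundary ∂_1: C_1 → C_0 is given by ∂[p,q] = [q] − [p].
As a 9×12 matrix over Z this has rank 8, with invariant factors (1,1,1,1,1,1,1,1).

Now H_k = ker ∂_k / im ∂_{k+1}, so:

  H_1: rank ker ∂_1 − rank ∂_2 = (12 − 8) − 0 = 4, and there is no ∂_2, so H_1 = Z^4.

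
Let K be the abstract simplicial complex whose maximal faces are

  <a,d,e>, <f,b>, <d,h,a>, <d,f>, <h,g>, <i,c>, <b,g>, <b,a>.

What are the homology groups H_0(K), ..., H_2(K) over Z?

H_0 = Z^2,  H_1 = Z^2,  H_2 = 0.

Fix the vertex order a < b < c < d < e < f < g < h < i and write every simplex with vertices in increasing order. Then dim K = 2 and the simplices of K are:

  0-simplices (9): a, b, c, d, e, f, g, h, i
  1-simplices (11): ab, ad, ae, ah, bf, bg, ci, de, df, dh, gh
  2-simplices (2): ade, adh

so the chain groups are C_0 ≅ Z^9, C_1 ≅ Z^11, C_2 ≅ Z^2.

The boundary map ∂_1: C_1 → C_0 sends each edge [p,q] (with p < q) to q − p. For instance
  ∂dh = h − d.
As a 9×11 matrix over Z this has rank 7, with invariant factors (1,1,1,1,1,1,1).

Boundary ∂_2: C_2 → C_1 sends each 2-simplex [p,q,r] to [q,r] − [p,r] + [p,q]. For instance
  ∂ade = de − ae + ad,
  ∂adh = dh − ah + ad.
This gives a 11×2 integer matrix of rank 2; reducing to Smith normal form yields diagonal entries (1,1).

From H_k ≅ ker(∂_k) / im(∂_{k+1}) we obtain:

  H_0: rank C_0 − rank ∂_1 = 9 − 7 = 2, and the invariant factors of ∂_1 are all 1, so H_0 = Z^2.
  H_1: rank ker ∂_1 − rank ∂_2 = (11 − 7) − 2 = 2, and the invariant factors of ∂_2 are all 1, so H_1 = Z^2.
  H_2: rank ker ∂_2 − rank ∂_3 = (2 − 2) − 0 = 0, and there is no ∂_3, so H_2 = 0.

As a check, the Euler characteristic is 9 − 11 + 2 = 0, which agrees with 2 − 2 + 0 = 0.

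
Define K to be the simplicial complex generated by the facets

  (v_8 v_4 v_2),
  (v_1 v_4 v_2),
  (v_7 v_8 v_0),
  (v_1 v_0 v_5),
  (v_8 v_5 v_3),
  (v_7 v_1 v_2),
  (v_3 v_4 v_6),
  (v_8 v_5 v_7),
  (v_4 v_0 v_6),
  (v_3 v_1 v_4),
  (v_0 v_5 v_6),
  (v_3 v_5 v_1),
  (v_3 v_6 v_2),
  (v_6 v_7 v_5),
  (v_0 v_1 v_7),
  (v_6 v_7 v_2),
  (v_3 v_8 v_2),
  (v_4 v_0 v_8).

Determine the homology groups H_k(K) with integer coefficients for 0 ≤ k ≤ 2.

Fix the vertex order v_0 < v_1 < v_2 < v_3 < v_4 < v_5 < v_6 < v_7 < v_8 and write every simplex with vertices in increasing order. Then dim K = 2 and the simplices of K are:

  0-simplices (9): [v_0], [v_1], [v_2], [v_3], [v_4], [v_5], [v_6], [v_7], [v_8]
  1-simplices (27): (27 of them)
  2-simplices (18): (18 of them)

Hence C_0 ≅ Z^9, C_1 ≅ Z^27, C_2 ≅ Z^18.

Boundary ∂_1: C_1 → C_0 is given by ∂[p,q] = [q] − [p]. For instance
  ∂[v_2,v_4] = [v_4] − [v_2].
The 9×27 boundary matrix has rank 8 and Smith normal form diag(1,1,1,1,1,1,1,1).

∂_2: C_2 → C_1 sends each 2-simplex [p,q,r] to [q,r] − [p,r] + [p,q]. For instance
  ∂[v_1,v_3,v_5] = [v_3,v_5] − [v_1,v_5] + [v_1,v_3],
  ∂[v_1,v_3,v_4] = [v_3,v_4] − [v_1,v_4] + [v_1,v_3].
This gives a 27×18 integer matrix of rank 18; reducing to Smith normal form yields diagonal entries (1,1,1,1,1,1,1,1,1,1,1,1,1,1,1,1,1,2).

From H_k ≅ ker(∂_k) / im(∂_{k+1}) we obtain:

  H_0: rank C_0 − rank ∂_1 = 9 − 8 = 1, and the invariant factors of ∂_1 are all 1, so H_0 = Z.
  H_1: rank ker ∂_1 − rank ∂_2 = (27 − 8) − 18 = 1, and ∂_2 has invariant factor 2 > 1, so H_1 = Z ⊕ Z/2.
  H_2: rank ker ∂_2 − rank ∂_3 = (18 − 18) − 0 = 0, and there is no ∂_3, so H_2 = 0.

As a check, the Euler characteristic is 9 − 27 + 18 = 0, which agrees with 1 − 1 + 0 = 0.
(K is a triangulation of the Klein bottle.)

H_0 = Z,  H_1 = Z ⊕ Z/2,  H_2 = 0.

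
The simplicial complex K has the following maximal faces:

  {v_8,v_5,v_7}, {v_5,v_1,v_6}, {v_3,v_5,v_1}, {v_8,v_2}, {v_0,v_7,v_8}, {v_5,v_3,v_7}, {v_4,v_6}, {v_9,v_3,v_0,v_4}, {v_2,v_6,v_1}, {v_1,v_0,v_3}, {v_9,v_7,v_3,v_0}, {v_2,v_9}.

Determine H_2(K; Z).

H_2 = 0.

We work with the vertex ordering v_0 < v_1 < v_2 < v_3 < v_4 < v_5 < v_6 < v_7 < v_8 < v_9. The simplices of K, each written with vertices in increasing order, are:

  0-simplices (10): [v_0], [v_1], [v_2], [v_3], [v_4], [v_5], [v_6], [v_7], [v_8], [v_9]
  1-simplices (24): (24 of them)
  2-simplices (14): (14 of them)
  3-simplices (2): [v_0,v_3,v_4,v_9], [v_0,v_3,v_7,v_9]

giving chain groups C_0 ≅ Z^10, C_1 ≅ Z^24, C_2 ≅ Z^14, C_3 ≅ Z^2.

Boundary ∂_1: C_1 → C_0 is given by ∂[p,q] = [q] − [p]. For instance
  ∂[v_1,v_6] = [v_6] − [v_1].
The 10×24 boundary matrix has rank 9 and Smith normal form diag(1,1,1,1,1,1,1,1,1).

∂_2: C_2 → C_1 maps a triangle to the signed sum of its edges. For instance
  ∂[v_1,v_2,v_6] = [v_2,v_6] − [v_1,v_6] + [v_1,v_2],
  ∂[v_0,v_3,v_7] = [v_3,v_7] − [v_0,v_7] + [v_0,v_3].
The resulting 24×14 matrix has rank 12, and its Smith normal form has invariant factors (1,1,1,1,1,1,1,1,1,1,1,1).

The boundary map ∂_3: C_3 → C_2 sends each 3-simplex σ to the alternating sum Σ_i (−1)^i (σ with its i-th vertex removed). For instance
  ∂[v_0,v_3,v_7,v_9] = [v_3,v_7,v_9] − [v_0,v_7,v_9] + [v_0,v_3,v_9] − [v_0,v_3,v_7],
  ∂[v_0,v_3,v_4,v_9] = [v_3,v_4,v_9] − [v_0,v_4,v_9] + [v_0,v_3,v_9] − [v_0,v_3,v_4].
As a 14×2 matrix over Z this has rank 2, with invariant factors (1,1).

Now H_k = ker ∂_k / im ∂_{k+1}, so:

  H_2: rank ker ∂_2 − rank ∂_3 = (14 − 12) − 2 = 0, and the invariant factors of ∂_3 are all 1, so H_2 ≅ 0.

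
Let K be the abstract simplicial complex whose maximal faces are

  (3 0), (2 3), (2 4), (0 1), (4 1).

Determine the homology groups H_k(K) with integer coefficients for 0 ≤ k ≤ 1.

Fix the vertex order 0 < 1 < 2 < 3 < 4 and write every simplex with vertices in increasing order. Then dim K = 1 and the simplices of K are:

  0-simplices (5): [0], [1], [2], [3], [4]
  1-simplices (5): [0,1], [0,3], [1,4], [2,3], [2,4]

giving chain groups C_0 ≅ Z^5, C_1 ≅ Z^5.

∂_1: C_1 → C_0 sends each edge [p,q] (with p < q) to q − p.
As a 5×5 matrix over Z this has rank 4, with invariant factors (1,1,1,1).

From H_k ≅ ker(∂_k) / im(∂_{k+1}) we obtain:

  H_0: rank C_0 − rank ∂_1 = 5 − 4 = 1, and the invariant factors of ∂_1 are all 1, so H_0 ≅ Z.
  H_1: rank ker ∂_1 − rank ∂_2 = (5 − 4) − 0 = 1, and there is no ∂_2, so H_1 ≅ Z.

H_0 = Z,  H_1 = Z.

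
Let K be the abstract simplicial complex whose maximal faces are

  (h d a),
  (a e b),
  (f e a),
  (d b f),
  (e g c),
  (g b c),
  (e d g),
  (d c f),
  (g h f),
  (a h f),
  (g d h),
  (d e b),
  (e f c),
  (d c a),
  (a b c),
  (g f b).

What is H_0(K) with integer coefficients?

Fix the vertex order a < b < c < d < e < f < g < h and write every simplex with vertices in increasing order. Then dim K = 2 and the simplices of K are:

  0-simplices (8): a, b, c, d, e, f, g, h
  1-simplices (24): ab, ac, ad, ae, af, ah, bc, bd, be, bf, bg, cd, ce, cf, cg, de, df, dg, dh, ef, eg, fg, fh, gh
  2-simplices (16): abc, abe, acd, adh, aef, afh, bcg, bde, bdf, bfg, cdf, cef, ceg, deg, dgh, fgh

so the chain groups are C_0 ≅ Z^8, C_1 ≅ Z^24, C_2 ≅ Z^16.

Boundary ∂_1: C_1 → C_0 is given by ∂[p,q] = [q] − [p]. For instance
  ∂df = f − d.
This gives a 8×24 integer matrix of rank 7; reducing to Smith normal form yields diagonal entries (1,1,1,1,1,1,1).

The boundary map ∂_2: C_2 → C_1 sends each 2-simplex [p,q,r] to [q,r] − [p,r] + [p,q]. For instance
  ∂bde = de − be + bd,
  ∂fgh = gh − fh + fg.
This gives a 24×16 integer matrix of rank 15; reducing to Smith normal form yields diagonal entries (1,1,1,1,1,1,1,1,1,1,1,1,1,1,1).

Now H_k = ker ∂_k / im ∂_{k+1}, so:

  H_0: rank C_0 − rank ∂_1 = 8 − 7 = 1, and the invariant factors of ∂_1 are all 1, so H_0 ≅ Z.

H_0 = Z.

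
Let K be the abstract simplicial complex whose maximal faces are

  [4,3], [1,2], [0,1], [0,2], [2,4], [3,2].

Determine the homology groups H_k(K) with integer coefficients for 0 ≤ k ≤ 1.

H_0 = Z,  H_1 = Z^2.

Order the vertices as 0 < 1 < 2 < 3 < 4. Listing each simplex with vertices in this order, K has dimension 1 with simplices:

  0-simplices (5): [0], [1], [2], [3], [4]
  1-simplices (6): [0,1], [0,2], [1,2], [2,3], [2,4], [3,4]

so the chain groups are C_0 ≅ Z^5, C_1 ≅ Z^6.

∂_1: C_1 → C_0 sends each edge [p,q] (with p < q) to q − p.
The 5×6 boundary matrix has rank 4 and Smith normal form diag(1,1,1,1).

From H_k ≅ ker(∂_k) / im(∂_{k+1}) we obtain:

  H_0: rank C_0 − rank ∂_1 = 5 − 4 = 1, and the invariant factors of ∂_1 are all 1, so H_0 ≅ Z.
  H_1: rank ker ∂_1 − rank ∂_2 = (6 − 4) − 0 = 2, and there is no ∂_2, so H_1 ≅ Z^2.

As a check, the Euler characteristic is 5 − 6 = -1, which agrees with 1 − 2 = -1.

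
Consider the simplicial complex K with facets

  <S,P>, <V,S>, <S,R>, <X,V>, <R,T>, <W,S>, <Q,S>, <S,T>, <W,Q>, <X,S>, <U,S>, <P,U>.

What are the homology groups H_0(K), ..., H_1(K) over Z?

Order the vertices as P < Q < R < S < T < U < V < W < X. Listing each simplex with vertices in this order, K has dimension 1 with simplices:

  0-simplices (9): P, Q, R, S, T, U, V, W, X
  1-simplices (12): PS, PU, QS, QW, RS, RT, ST, SU, SV, SW, SX, VX

giving chain groups C_0 ≅ Z^9, C_1 ≅ Z^12.

∂_1: C_1 → C_0 maps an edge to its endpoints' difference, ∂[p,q] = q − p.
This gives a 9×12 integer matrix of rank 8; reducing to Smith normal form yields diagonal entries (1,1,1,1,1,1,1,1).

From H_k ≅ ker(∂_k) / im(∂_{k+1}) we obtain:

  H_0: rank C_0 − rank ∂_1 = 9 − 8 = 1, and the invariant factors of ∂_1 are all 1, so H_0 ≅ Z.
  H_1: rank ker ∂_1 − rank ∂_2 = (12 − 8) − 0 = 4, and there is no ∂_2, so H_1 ≅ Z^4.

(K is a triangulation of a wedge of 4 circles.)

H_0 = Z,  H_1 = Z^4.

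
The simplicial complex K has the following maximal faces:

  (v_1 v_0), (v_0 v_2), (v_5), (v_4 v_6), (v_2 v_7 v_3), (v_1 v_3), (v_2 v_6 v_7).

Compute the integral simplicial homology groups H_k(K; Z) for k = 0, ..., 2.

Take the total order v_0 < v_1 < v_2 < v_3 < v_4 < v_5 < v_6 < v_7 on the vertex set. Then K (dimension 2) consists of the simplices:

  0-simplices (8): [v_0], [v_1], [v_2], [v_3], [v_4], [v_5], [v_6], [v_7]
  1-simplices (9): [v_0,v_1], [v_0,v_2], [v_1,v_3], [v_2,v_3], [v_2,v_6], [v_2,v_7], [v_3,v_7], [v_4,v_6], [v_6,v_7]
  2-simplices (2): [v_2,v_3,v_7], [v_2,v_6,v_7]

giving chain groups C_0 ≅ Z^8, C_1 ≅ Z^9, C_2 ≅ Z^2.

∂_1: C_1 → C_0 is given by ∂[p,q] = [q] − [p]. For instance
  ∂[v_0,v_1] = [v_1] − [v_0].
The resulting 8×9 matrix has rank 6, and its Smith normal form has invariant factors (1,1,1,1,1,1).

The boundary map ∂_2: C_2 → C_1 acts by ∂[p,q,r] = [q,r] − [p,r] + [p,q]. For instance
  ∂[v_2,v_6,v_7] = [v_6,v_7] − [v_2,v_7] + [v_2,v_6],
  ∂[v_2,v_3,v_7] = [v_3,v_7] − [v_2,v_7] + [v_2,v_3].
This gives a 9×2 integer matrix of rank 2; reducing to Smith normal form yields diagonal entries (1,1).

Computing H_k = (kernel of ∂_k) / (image of ∂_{k+1}):

  H_0: rank C_0 − rank ∂_1 = 8 − 6 = 2, and the invariant factors of ∂_1 are all 1, so H_0 = Z^2.
  H_1: rank ker ∂_1 − rank ∂_2 = (9 − 6) − 2 = 1, and the invariant factors of ∂_2 are all 1, so H_1 = Z.
  H_2: rank ker ∂_2 − rank ∂_3 = (2 − 2) − 0 = 0, and there is no ∂_3, so H_2 = 0.

As a check, the Euler characteristic is 8 − 9 + 2 = 1, which agrees with 2 − 1 + 0 = 1.

H_0 ≅ Z^2,  H_1 ≅ Z,  H_2 = 0.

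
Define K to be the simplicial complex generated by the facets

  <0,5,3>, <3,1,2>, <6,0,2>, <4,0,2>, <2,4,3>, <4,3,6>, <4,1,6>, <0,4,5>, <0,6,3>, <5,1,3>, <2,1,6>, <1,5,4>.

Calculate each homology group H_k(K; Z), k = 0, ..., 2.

H_0 ≅ Z,  H_1 ≅ Z_2,  H_2 = 0.

K has 7 vertices, 18 edges, 12 triangles.
rank ∂_0 = 0, rank ∂_1 = 6 ⇒ b_0 = 7 − 0 − 6 = 1; all invariant factors of ∂_1 are 1 so no torsion. So H_0 ≅ Z.
rank ∂_1 = 6, rank ∂_2 = 12 ⇒ b_1 = 18 − 6 − 12 = 0; ∂_2 has invariant factor(s) [2] giving torsion. So H_1 ≅ Z_2.
rank ∂_2 = 12, rank ∂_3 = 0 ⇒ b_2 = 12 − 12 − 0 = 0. So H_2 ≅ 0.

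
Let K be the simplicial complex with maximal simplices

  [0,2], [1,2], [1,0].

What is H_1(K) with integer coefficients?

H_1 ≅ Z.

Fix the vertex order 0 < 1 < 2 and write every simplex with vertices in increasing order. Then dim K = 1 and the simplices of K are:

  0-simplices (3): [0], [1], [2]
  1-simplices (3): [0,1], [0,2], [1,2]

giving chain groups C_0 ≅ Z^3, C_1 ≅ Z^3.

Boundary ∂_1: C_1 → C_0 is given by ∂[p,q] = [q] − [p]. For instance
  ∂[0,1] = [1] − [0].
This gives a 3×3 integer matrix of rank 2; reducing to Smith normal form yields diagonal entries (1,1).

From H_k ≅ ker(∂_k) / im(∂_{k+1}) we obtain:

  H_1: rank ker ∂_1 − rank ∂_2 = (3 − 2) − 0 = 1, and there is no ∂_2, so H_1 ≅ Z.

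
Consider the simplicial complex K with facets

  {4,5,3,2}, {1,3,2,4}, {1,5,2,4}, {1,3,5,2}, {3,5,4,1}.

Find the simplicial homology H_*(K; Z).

H_0 ≅ Z,  H_1 = 0,  H_2 = 0,  H_3 ≅ Z.

Order the vertices as 1 < 2 < 3 < 4 < 5. Listing each simplex with vertices in this order, K has dimension 3 with simplices:

  0-simplices (5): [1], [2], [3], [4], [5]
  1-simplices (10): [1,2], [1,3], [1,4], [1,5], [2,3], [2,4], [2,5], [3,4], [3,5], [4,5]
  2-simplices (10): [1,2,3], [1,2,4], [1,2,5], [1,3,4], [1,3,5], [1,4,5], [2,3,4], [2,3,5], [2,4,5], [3,4,5]
  3-simplices (5): [1,2,3,4], [1,2,3,5], [1,2,4,5], [1,3,4,5], [2,3,4,5]

Hence C_0 ≅ Z^5, C_1 ≅ Z^10, C_2 ≅ Z^10, C_3 ≅ Z^5.

Boundary ∂_1: C_1 → C_0 is given by ∂[p,q] = [q] − [p]. For instance
  ∂[1,5] = [5] − [1].
The resulting 5×10 matrix has rank 4, and its Smith normal form has invariant factors (1,1,1,1).

Boundary ∂_2: C_2 → C_1 acts by ∂[p,q,r] = [q,r] − [p,r] + [p,q]. For instance
  ∂[1,2,5] = [2,5] − [1,5] + [1,2],
  ∂[2,3,4] = [3,4] − [2,4] + [2,3].
As a 10×10 matrix over Z this has rank 6, with invariant factors (1,1,1,1,1,1).

The boundary map ∂_3: C_3 → C_2 sends each 3-simplex σ to the alternating sum Σ_i (−1)^i (σ with its i-th vertex removed). For instance
  ∂[1,2,3,5] = [2,3,5] − [1,3,5] + [1,2,5] − [1,2,3],
  ∂[2,3,4,5] = [3,4,5] − [2,4,5] + [2,3,5] − [2,3,4].
As a 10×5 matrix over Z this has rank 4, with invariant factors (1,1,1,1).

Computing H_k = (kernel of ∂_k) / (image of ∂_{k+1}):

  H_0: rank C_0 − rank ∂_1 = 5 − 4 = 1, and the invariant factors of ∂_1 are all 1, so H_0 ≅ Z.
  H_1: rank ker ∂_1 − rank ∂_2 = (10 − 4) − 6 = 0, and the invariant factors of ∂_2 are all 1, so H_1 ≅ 0.
  H_2: rank ker ∂_2 − rank ∂_3 = (10 − 6) − 4 = 0, and the invariant factors of ∂_3 are all 1, so H_2 ≅ 0.
  H_3: rank ker ∂_3 − rank ∂_4 = (5 − 4) − 0 = 1, and there is no ∂_4, so H_3 ≅ Z.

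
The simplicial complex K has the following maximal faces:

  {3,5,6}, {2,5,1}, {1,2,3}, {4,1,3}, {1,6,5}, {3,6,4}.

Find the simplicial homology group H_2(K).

H_2 ≅ 0.

Take the total order 1 < 2 < 3 < 4 < 5 < 6 on the vertex set. Then K (dimension 2) consists of the simplices:

  0-simplices (6): [1], [2], [3], [4], [5], [6]
  1-simplices (12): [1,2], [1,3], [1,4], [1,5], [1,6], [2,3], [2,5], [3,4], [3,5], [3,6], [4,6], [5,6]
  2-simplices (6): [1,2,3], [1,2,5], [1,3,4], [1,5,6], [3,4,6], [3,5,6]

giving chain groups C_0 ≅ Z^6, C_1 ≅ Z^12, C_2 ≅ Z^6.

The boundary map ∂_1: C_1 → C_0 sends each edge [p,q] (with p < q) to q − p. For instance
  ∂[4,6] = [6] − [4].
The 6×12 boundary matrix has rank 5 and Smith normal form diag(1,1,1,1,1).

∂_2: C_2 → C_1 maps a triangle to the signed sum of its edges. For instance
  ∂[1,2,5] = [2,5] − [1,5] + [1,2],
  ∂[1,2,3] = [2,3] − [1,3] + [1,2].
As a 12×6 matrix over Z this has rank 6, with invariant factors (1,1,1,1,1,1).

Computing H_k = (kernel of ∂_k) / (image of ∂_{k+1}):

  H_2: rank ker ∂_2 − rank ∂_3 = (6 − 6) − 0 = 0, and there is no ∂_3, so H_2 ≅ 0.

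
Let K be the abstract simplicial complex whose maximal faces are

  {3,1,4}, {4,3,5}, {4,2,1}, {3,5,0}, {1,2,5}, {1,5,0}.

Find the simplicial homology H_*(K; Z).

H_0 = Z,  H_1 = Z,  H_2 = 0.

Order the vertices as 0 < 1 < 2 < 3 < 4 < 5. Listing each simplex with vertices in this order, K has dimension 2 with simplices:

  0-simplices (6): [0], [1], [2], [3], [4], [5]
  1-simplices (12): [0,1], [0,3], [0,5], [1,2], [1,3], [1,4], [1,5], [2,4], [2,5], [3,4], [3,5], [4,5]
  2-simplices (6): [0,1,5], [0,3,5], [1,2,4], [1,2,5], [1,3,4], [3,4,5]

so the chain groups are C_0 ≅ Z^6, C_1 ≅ Z^12, C_2 ≅ Z^6.

The boundary map ∂_1: C_1 → C_0 is given by ∂[p,q] = [q] − [p]. For instance
  ∂[0,5] = [5] − [0].
This gives a 6×12 integer matrix of rank 5; reducing to Smith normal form yields diagonal entries (1,1,1,1,1).

∂_2: C_2 → C_1 sends each 2-simplex [p,q,r] to [q,r] − [p,r] + [p,q]. For instance
  ∂[0,3,5] = [3,5] − [0,5] + [0,3],
  ∂[1,2,4] = [2,4] − [1,4] + [1,2].
The resulting 12×6 matrix has rank 6, and its Smith normal form has invariant factors (1,1,1,1,1,1).

Computing H_k = (kernel of ∂_k) / (image of ∂_{k+1}):

  H_0: rank C_0 − rank ∂_1 = 6 − 5 = 1, and the invariant factors of ∂_1 are all 1, so H_0 = Z.
  H_1: rank ker ∂_1 − rank ∂_2 = (12 − 5) − 6 = 1, and the invariant factors of ∂_2 are all 1, so H_1 = Z.
  H_2: rank ker ∂_2 − rank ∂_3 = (6 − 6) − 0 = 0, and there is no ∂_3, so H_2 = 0.

(K is a triangulation of the cylinder S^1 x I.)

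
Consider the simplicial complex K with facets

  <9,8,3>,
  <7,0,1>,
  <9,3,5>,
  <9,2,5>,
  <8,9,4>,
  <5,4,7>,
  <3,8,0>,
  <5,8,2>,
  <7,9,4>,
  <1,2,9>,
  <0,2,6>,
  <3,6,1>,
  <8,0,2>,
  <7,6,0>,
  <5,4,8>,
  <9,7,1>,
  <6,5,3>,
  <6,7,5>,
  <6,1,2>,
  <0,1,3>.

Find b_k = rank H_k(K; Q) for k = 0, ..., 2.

b_0 = 1, b_1 = 1, b_2 = 0.

Take the total order 0 < 1 < 2 < 3 < 4 < 5 < 6 < 7 < 8 < 9 on the vertex set. Then K (dimension 2) consists of the simplices:

  0-simplices (10): [0], [1], [2], [3], [4], [5], [6], [7], [8], [9]
  1-simplices (30): (30 of them)
  2-simplices (20): (20 of them)

so the chain groups are C_0 ≅ Z^10, C_1 ≅ Z^30, C_2 ≅ Z^20.

The boundary map ∂_1: C_1 → C_0 is given by ∂[p,q] = [q] − [p]. For instance
  ∂[6,7] = [7] − [6].
This gives a 10×30 integer matrix of rank 9; reducing to Smith normal form yields diagonal entries (1,1,1,1,1,1,1,1,1).

∂_2: C_2 → C_1 sends each 2-simplex [p,q,r] to [q,r] − [p,r] + [p,q]. For instance
  ∂[0,3,8] = [3,8] − [0,8] + [0,3],
  ∂[2,5,9] = [5,9] − [2,9] + [2,5].
The resulting 30×20 matrix has rank 20, and its Smith normal form has invariant factors (1,1,1,1,1,1,1,1,1,1,1,1,1,1,1,1,1,1,1,2).

From H_k ≅ ker(∂_k) / im(∂_{k+1}) we obtain:

  H_0: rank C_0 − rank ∂_1 = 10 − 9 = 1, and the invariant factors of ∂_1 are all 1, so H_0 ≅ Z.
  H_1: rank ker ∂_1 − rank ∂_2 = (30 − 9) − 20 = 1, and ∂_2 has invariant factor 2 > 1, so H_1 ≅ Z ⊕ Z/2.
  H_2: rank ker ∂_2 − rank ∂_3 = (20 − 20) − 0 = 0, and there is no ∂_3, so H_2 ≅ 0.

As a check, the Euler characteristic is 10 − 30 + 20 = 0, which agrees with 1 − 1 + 0 = 0.
(K is a triangulation of the Klein bottle.)

Hence the Betti numbers are b_0 = 1, b_1 = 1, b_2 = 0.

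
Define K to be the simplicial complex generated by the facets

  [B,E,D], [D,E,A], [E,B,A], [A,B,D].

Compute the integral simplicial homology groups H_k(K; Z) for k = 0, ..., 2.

H_0 = Z,  H_1 = 0,  H_2 = Z.

Order the vertices as A < B < D < E. Listing each simplex with vertices in this order, K has dimension 2 with simplices:

  0-simplices (4): A, B, D, E
  1-simplices (6): AB, AD, AE, BD, BE, DE
  2-simplices (4): ABD, ABE, ADE, BDE

giving chain groups C_0 ≅ Z^4, C_1 ≅ Z^6, C_2 ≅ Z^4.

The boundary map ∂_1: C_1 → C_0 sends each edge [p,q] (with p < q) to q − p. For instance
  ∂DE = E − D.
The 4×6 boundary matrix has rank 3 and Smith normal form diag(1,1,1).

The boundary map ∂_2: C_2 → C_1 maps a triangle to the signed sum of its edges. For instance
  ∂BDE = DE − BE + BD,
  ∂ADE = DE − AE + AD.
The 6×4 boundary matrix has rank 3 and Smith normal form diag(1,1,1).

Reading off H_k = ker ∂_k / im ∂_{k+1}:

  H_0: rank C_0 − rank ∂_1 = 4 − 3 = 1, and the invariant factors of ∂_1 are all 1, so H_0 ≅ Z.
  H_1: rank ker ∂_1 − rank ∂_2 = (6 − 3) − 3 = 0, and the invariant factors of ∂_2 are all 1, so H_1 ≅ 0.
  H_2: rank ker ∂_2 − rank ∂_3 = (4 − 3) − 0 = 1, and there is no ∂_3, so H_2 ≅ Z.

As a check, the Euler characteristic is 4 − 6 + 4 = 2, which agrees with 1 − 0 + 1 = 2.
(K is a triangulation of the 2-sphere S^2.)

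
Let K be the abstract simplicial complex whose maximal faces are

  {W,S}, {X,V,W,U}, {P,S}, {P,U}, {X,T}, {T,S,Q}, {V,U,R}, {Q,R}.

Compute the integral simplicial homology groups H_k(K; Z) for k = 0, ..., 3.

Take the total order P < Q < R < S < T < U < V < W < X on the vertex set. Then K (dimension 3) consists of the simplices:

  0-simplices (9): P, Q, R, S, T, U, V, W, X
  1-simplices (16): PS, PU, QR, QS, QT, RU, RV, ST, SW, TX, UV, UW, UX, VW, VX, WX
  2-simplices (6): QST, RUV, UVW, UVX, UWX, VWX
  3-simplices (1): UVWX

Hence C_0 ≅ Z^9, C_1 ≅ Z^16, C_2 ≅ Z^6, C_3 ≅ Z^1.

∂_1: C_1 → C_0 maps an edge to its endpoints' difference, ∂[p,q] = q − p.
This gives a 9×16 integer matrix of rank 8; reducing to Smith normal form yields diagonal entries (1,1,1,1,1,1,1,1).

The boundary map ∂_2: C_2 → C_1 maps a triangle to the signed sum of its edges. For instance
  ∂UVX = VX − UX + UV,
  ∂UWX = WX − UX + UW.
This gives a 16×6 integer matrix of rank 5; reducing to Smith normal form yields diagonal entries (1,1,1,1,1).

∂_3: C_3 → C_2 sends each 3-simplex σ to the alternating sum Σ_i (−1)^i (σ with its i-th vertex removed). For instance
  ∂UVWX = VWX − UWX + UVX − UVW.
This gives a 6×1 integer matrix of rank 1; reducing to Smith normal form yields diagonal entries (1).

Computing H_k = (kernel of ∂_k) / (image of ∂_{k+1}):

  H_0: rank C_0 − rank ∂_1 = 9 − 8 = 1, and the invariant factors of ∂_1 are all 1, so H_0 ≅ Z.
  H_1: rank ker ∂_1 − rank ∂_2 = (16 − 8) − 5 = 3, and the invariant factors of ∂_2 are all 1, so H_1 ≅ Z^3.
  H_2: rank ker ∂_2 − rank ∂_3 = (6 − 5) − 1 = 0, and the invariant factors of ∂_3 are all 1, so H_2 ≅ 0.
  H_3: rank ker ∂_3 − rank ∂_4 = (1 − 1) − 0 = 0, and there is no ∂_4, so H_3 ≅ 0.

H_0 ≅ Z,  H_1 ≅ Z^3,  H_2 = 0,  H_3 = 0.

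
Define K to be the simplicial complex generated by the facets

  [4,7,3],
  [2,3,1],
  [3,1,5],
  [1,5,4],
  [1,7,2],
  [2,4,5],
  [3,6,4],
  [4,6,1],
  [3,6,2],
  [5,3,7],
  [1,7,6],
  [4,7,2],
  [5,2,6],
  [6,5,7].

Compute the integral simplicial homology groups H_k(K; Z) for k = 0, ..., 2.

H_0 ≅ Z,  H_1 ≅ Z^2,  H_2 ≅ Z.

We work with the vertex ordering 1 < 2 < 3 < 4 < 5 < 6 < 7. The simplices of K, each written with vertices in increasing order, are:

  0-simplices (7): [1], [2], [3], [4], [5], [6], [7]
  1-simplices (21): [1,2], [1,3], [1,4], [1,5], [1,6], [1,7], [2,3], [2,4], [2,5], [2,6], [2,7], [3,4], [3,5], [3,6], [3,7], [4,5], [4,6], [4,7], [5,6], [5,7], [6,7]
  2-simplices (14): [1,2,3], [1,2,7], [1,3,5], [1,4,5], [1,4,6], [1,6,7], [2,3,6], [2,4,5], [2,4,7], [2,5,6], [3,4,6], [3,4,7], [3,5,7], [5,6,7]

so the chain groups are C_0 ≅ Z^7, C_1 ≅ Z^21, C_2 ≅ Z^14.

The boundary map ∂_1: C_1 → C_0 maps an edge to its endpoints' difference, ∂[p,q] = q − p.
The resulting 7×21 matrix has rank 6, and its Smith normal form has invariant factors (1,1,1,1,1,1).

The boundary map ∂_2: C_2 → C_1 maps a triangle to the signed sum of its edges. For instance
  ∂[1,6,7] = [6,7] − [1,7] + [1,6],
  ∂[5,6,7] = [6,7] − [5,7] + [5,6].
The 21×14 boundary matrix has rank 13 and Smith normal form diag(1,1,1,1,1,1,1,1,1,1,1,1,1).

Computing H_k = (kernel of ∂_k) / (image of ∂_{k+1}):

  H_0: rank C_0 − rank ∂_1 = 7 − 6 = 1, and the invariant factors of ∂_1 are all 1, so H_0 ≅ Z.
  H_1: rank ker ∂_1 − rank ∂_2 = (21 − 6) − 13 = 2, and the invariant factors of ∂_2 are all 1, so H_1 ≅ Z^2.
  H_2: rank ker ∂_2 − rank ∂_3 = (14 − 13) − 0 = 1, and there is no ∂_3, so H_2 ≅ Z.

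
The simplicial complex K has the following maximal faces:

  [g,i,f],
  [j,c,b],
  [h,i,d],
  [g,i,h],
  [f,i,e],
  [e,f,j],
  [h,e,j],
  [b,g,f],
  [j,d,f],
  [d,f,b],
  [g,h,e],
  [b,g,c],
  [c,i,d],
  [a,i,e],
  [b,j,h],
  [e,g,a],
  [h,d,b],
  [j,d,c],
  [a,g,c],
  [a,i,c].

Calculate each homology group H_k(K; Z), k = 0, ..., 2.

We work with the vertex ordering a < b < c < d < e < f < g < h < i < j. The simplices of K, each written with vertices in increasing order, are:

  0-simplices (10): a, b, c, d, e, f, g, h, i, j
  1-simplices (30): ac, ae, ag, ai, bc, bd, bf, bg, bh, bj, cd, cg, ci, cj, df, dh, di, dj, ef, eg, eh, ei, ej, fg, fi, fj, gh, gi, hi, hj
  2-simplices (20): acg, aci, aeg, aei, bcg, bcj, bdf, bdh, bfg, bhj, cdi, cdj, dfj, dhi, efi, efj, egh, ehj, fgi, ghi

so the chain groups are C_0 ≅ Z^10, C_1 ≅ Z^30, C_2 ≅ Z^20.

∂_1: C_1 → C_0 sends each edge [p,q] (with p < q) to q − p.
As a 10×30 matrix over Z this has rank 9, with invariant factors (1,1,1,1,1,1,1,1,1).

The boundary map ∂_2: C_2 → C_1 maps a triangle to the signed sum of its edges. For instance
  ∂cdj = dj − cj + cd,
  ∂dfj = fj − dj + df.
As a 30×20 matrix over Z this has rank 20, with invariant factors (1,1,1,1,1,1,1,1,1,1,1,1,1,1,1,1,1,1,1,2).

Now H_k = ker ∂_k / im ∂_{k+1}, so:

  H_0: rank C_0 − rank ∂_1 = 10 − 9 = 1, and the invariant factors of ∂_1 are all 1, so H_0 ≅ Z.
  H_1: rank ker ∂_1 − rank ∂_2 = (30 − 9) − 20 = 1, and ∂_2 has invariant factor 2 > 1, so H_1 ≅ Z ⊕ Z/2Z.
  H_2: rank ker ∂_2 − rank ∂_3 = (20 − 20) − 0 = 0, and there is no ∂_3, so H_2 ≅ 0.

As a check, the Euler characteristic is 10 − 30 + 20 = 0, which agrees with 1 − 1 + 0 = 0.
(K is a triangulation of the Klein bottle.)

H_0 = Z,  H_1 = Z ⊕ Z/2Z,  H_2 = 0.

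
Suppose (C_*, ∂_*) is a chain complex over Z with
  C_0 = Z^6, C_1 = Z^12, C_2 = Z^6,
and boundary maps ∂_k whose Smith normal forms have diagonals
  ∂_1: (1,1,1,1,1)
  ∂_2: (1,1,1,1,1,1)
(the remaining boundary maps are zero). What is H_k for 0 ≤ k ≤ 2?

H_0 ≅ Z,  H_1 ≅ Z,  H_2 = 0.

H_0: b_0 = 6 − 0 − 5 = 1; torsion from ∂_1 factors > 1: none. So H_0 ≅ Z.
H_1: b_1 = 12 − 5 − 6 = 1; torsion from ∂_2 factors > 1: none. So H_1 ≅ Z.
H_2: b_2 = 6 − 6 − 0 = 0; torsion from ∂_3 factors > 1: none. So H_2 ≅ 0.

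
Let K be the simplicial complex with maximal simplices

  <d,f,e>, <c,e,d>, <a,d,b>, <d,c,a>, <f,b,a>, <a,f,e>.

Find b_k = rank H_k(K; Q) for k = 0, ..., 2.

Fix the vertex order a < b < c < d < e < f and write every simplex with vertices in increasing order. Then dim K = 2 and the simplices of K are:

  0-simplices (6): a, b, c, d, e, f
  1-simplices (12): ab, ac, ad, ae, af, bd, bf, cd, ce, de, df, ef
  2-simplices (6): abd, abf, acd, aef, cde, def

Hence C_0 ≅ Z^6, C_1 ≅ Z^12, C_2 ≅ Z^6.

The boundary map ∂_1: C_1 → C_0 sends each edge [p,q] (with p < q) to q − p.
This gives a 6×12 integer matrix of rank 5; reducing to Smith normal form yields diagonal entries (1,1,1,1,1).

∂_2: C_2 → C_1 acts by ∂[p,q,r] = [q,r] − [p,r] + [p,q]. For instance
  ∂def = ef − df + de,
  ∂abd = bd − ad + ab.
This gives a 12×6 integer matrix of rank 6; reducing to Smith normal form yields diagonal entries (1,1,1,1,1,1).

From H_k ≅ ker(∂_k) / im(∂_{k+1}) we obtain:

  H_0: rank C_0 − rank ∂_1 = 6 − 5 = 1, and the invariant factors of ∂_1 are all 1, so H_0 = Z.
  H_1: rank ker ∂_1 − rank ∂_2 = (12 − 5) − 6 = 1, and the invariant factors of ∂_2 are all 1, so H_1 = Z.
  H_2: rank ker ∂_2 − rank ∂_3 = (6 − 6) − 0 = 0, and there is no ∂_3, so H_2 = 0.

As a check, the Euler characteristic is 6 − 12 + 6 = 0, which agrees with 1 − 1 + 0 = 0.
(K is a triangulation of the cylinder S^1 x I.)

Hence the Betti numbers are b_0 = 1, b_1 = 1, b_2 = 0.

b_0 = 1, b_1 = 1, b_2 = 0.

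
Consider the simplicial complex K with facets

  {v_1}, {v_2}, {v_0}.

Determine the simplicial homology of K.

Fix the vertex order v_0 < v_1 < v_2 and write every simplex with vertices in increasing order. Then dim K = 0 and the simplices of K are:

  0-simplices (3): [v_0], [v_1], [v_2]

giving chain groups C_0 ≅ Z^3.

Now H_k = ker ∂_k / im ∂_{k+1}, so:

  H_0: rank C_0 − rank ∂_1 = 3 − 0 = 3, and there is no ∂_1, so H_0 ≅ Z^3.

H_0 = Z^3.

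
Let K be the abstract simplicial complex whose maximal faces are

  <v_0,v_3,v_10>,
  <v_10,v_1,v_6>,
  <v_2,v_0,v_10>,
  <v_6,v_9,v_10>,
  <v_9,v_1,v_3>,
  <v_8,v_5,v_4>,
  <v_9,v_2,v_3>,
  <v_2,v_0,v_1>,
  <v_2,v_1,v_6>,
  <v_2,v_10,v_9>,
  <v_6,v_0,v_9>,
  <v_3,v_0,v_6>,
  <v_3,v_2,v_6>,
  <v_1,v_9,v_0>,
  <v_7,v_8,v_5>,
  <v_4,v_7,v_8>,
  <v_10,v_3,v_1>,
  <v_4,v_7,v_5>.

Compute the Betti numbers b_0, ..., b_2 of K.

We work with the vertex ordering v_0 < v_1 < v_2 < v_3 < v_4 < v_5 < v_6 < v_7 < v_8 < v_9 < v_10. The simplices of K, each written with vertices in increasing order, are:

  0-simplices (11): [v_0], [v_1], [v_2], [v_3], [v_4], [v_5], [v_6], [v_7], [v_8], [v_9], [v_10]
  1-simplices (27): (27 of them)
  2-simplices (18): (18 of them)

so the chain groups are C_0 ≅ Z^11, C_1 ≅ Z^27, C_2 ≅ Z^18.

∂_1: C_1 → C_0 is given by ∂[p,q] = [q] − [p].
The resulting 11×27 matrix has rank 9, and its Smith normal form has invariant factors (1,1,1,1,1,1,1,1,1).

The boundary map ∂_2: C_2 → C_1 sends each 2-simplex [p,q,r] to [q,r] − [p,r] + [p,q]. For instance
  ∂[v_0,v_1,v_2] = [v_1,v_2] − [v_0,v_2] + [v_0,v_1],
  ∂[v_0,v_3,v_10] = [v_3,v_10] − [v_0,v_10] + [v_0,v_3].
The resulting 27×18 matrix has rank 16, and its Smith normal form has invariant factors (1,1,1,1,1,1,1,1,1,1,1,1,1,1,1,1).

Computing H_k = (kernel of ∂_k) / (image of ∂_{k+1}):

  H_0: rank C_0 − rank ∂_1 = 11 − 9 = 2, and the invariant factors of ∂_1 are all 1, so H_0 = Z^2.
  H_1: rank ker ∂_1 − rank ∂_2 = (27 − 9) − 16 = 2, and the invariant factors of ∂_2 are all 1, so H_1 = Z^2.
  H_2: rank ker ∂_2 − rank ∂_3 = (18 − 16) − 0 = 2, and there is no ∂_3, so H_2 = Z^2.

As a check, the Euler characteristic is 11 − 27 + 18 = 2, which agrees with 2 − 2 + 2 = 2.
(K is a triangulation of the disjoint union of the 2-sphere S^2 and the torus T^2.)

Hence the Betti numbers are b_0 = 2, b_1 = 2, b_2 = 2.

b_0 = 2, b_1 = 2, b_2 = 2.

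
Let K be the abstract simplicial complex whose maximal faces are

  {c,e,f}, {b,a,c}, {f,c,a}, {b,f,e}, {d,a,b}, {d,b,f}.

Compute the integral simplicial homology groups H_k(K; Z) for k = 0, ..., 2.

H_0 ≅ Z,  H_1 ≅ Z,  H_2 = 0.

Order the vertices as a < b < c < d < e < f. Listing each simplex with vertices in this order, K has dimension 2 with simplices:

  0-simplices (6): a, b, c, d, e, f
  1-simplices (12): ab, ac, ad, af, bc, bd, be, bf, ce, cf, df, ef
  2-simplices (6): abc, abd, acf, bdf, bef, cef

giving chain groups C_0 ≅ Z^6, C_1 ≅ Z^12, C_2 ≅ Z^6.

∂_1: C_1 → C_0 sends each edge [p,q] (with p < q) to q − p. For instance
  ∂ef = f − e.
The resulting 6×12 matrix has rank 5, and its Smith normal form has invariant factors (1,1,1,1,1).

∂_2: C_2 → C_1 maps a triangle to the signed sum of its edges. For instance
  ∂abd = bd − ad + ab,
  ∂acf = cf − af + ac.
The 12×6 boundary matrix has rank 6 and Smith normal form diag(1,1,1,1,1,1).

From H_k ≅ ker(∂_k) / im(∂_{k+1}) we obtain:

  H_0: rank C_0 − rank ∂_1 = 6 − 5 = 1, and the invariant factors of ∂_1 are all 1, so H_0 ≅ Z.
  H_1: rank ker ∂_1 − rank ∂_2 = (12 − 5) − 6 = 1, and the invariant factors of ∂_2 are all 1, so H_1 ≅ Z.
  H_2: rank ker ∂_2 − rank ∂_3 = (6 − 6) − 0 = 0, and there is no ∂_3, so H_2 ≅ 0.

As a check, the Euler characteristic is 6 − 12 + 6 = 0, which agrees with 1 − 1 + 0 = 0.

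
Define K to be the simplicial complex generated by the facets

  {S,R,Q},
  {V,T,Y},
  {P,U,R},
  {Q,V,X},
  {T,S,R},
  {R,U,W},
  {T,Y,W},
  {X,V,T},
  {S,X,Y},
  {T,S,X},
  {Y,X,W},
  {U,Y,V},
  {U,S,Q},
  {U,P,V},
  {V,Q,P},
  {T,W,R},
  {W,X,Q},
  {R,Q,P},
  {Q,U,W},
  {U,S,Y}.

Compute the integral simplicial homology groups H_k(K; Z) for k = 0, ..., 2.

Take the total order P < Q < R < S < T < U < V < W < X < Y on the vertex set. Then K (dimension 2) consists of the simplices:

  0-simplices (10): P, Q, R, S, T, U, V, W, X, Y
  1-simplices (30): PQ, PR, PU, PV, QR, QS, QU, QV, QW, QX, RS, RT, RU, RW, ST, SU, SX, SY, TV, TW, TX, TY, UV, UW, UY, VX, VY, WX, WY, XY
  2-simplices (20): PQR, PQV, PRU, PUV, QRS, QSU, QUW, QVX, QWX, RST, RTW, RUW, STX, SUY, SXY, TVX, TVY, TWY, UVY, WXY

so the chain groups are C_0 ≅ Z^10, C_1 ≅ Z^30, C_2 ≅ Z^20.

∂_1: C_1 → C_0 sends each edge [p,q] (with p < q) to q − p. For instance
  ∂WX = X − W.
The 10×30 boundary matrix has rank 9 and Smith normal form diag(1,1,1,1,1,1,1,1,1).

∂_2: C_2 → C_1 acts by ∂[p,q,r] = [q,r] − [p,r] + [p,q]. For instance
  ∂STX = TX − SX + ST,
  ∂QSU = SU − QU + QS.
The 30×20 boundary matrix has rank 20 and Smith normal form diag(1,1,1,1,1,1,1,1,1,1,1,1,1,1,1,1,1,1,1,2).

Reading off H_k = ker ∂_k / im ∂_{k+1}:

  H_0: rank C_0 − rank ∂_1 = 10 − 9 = 1, and the invariant factors of ∂_1 are all 1, so H_0 = Z.
  H_1: rank ker ∂_1 − rank ∂_2 = (30 − 9) − 20 = 1, and ∂_2 has invariant factor 2 > 1, so H_1 = Z ⊕ Z/2.
  H_2: rank ker ∂_2 − rank ∂_3 = (20 − 20) − 0 = 0, and there is no ∂_3, so H_2 = 0.

As a check, the Euler characteristic is 10 − 30 + 20 = 0, which agrees with 1 − 1 + 0 = 0.
(K is a triangulation of the Klein bottle.)

H_0 = Z,  H_1 = Z ⊕ Z/2,  H_2 = 0.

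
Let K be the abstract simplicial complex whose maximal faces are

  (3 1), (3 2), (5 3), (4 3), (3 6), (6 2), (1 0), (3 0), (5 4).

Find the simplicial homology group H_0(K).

H_0 = Z.

We work with the vertex ordering 0 < 1 < 2 < 3 < 4 < 5 < 6. The simplices of K, each written with vertices in increasing order, are:

  0-simplices (7): [0], [1], [2], [3], [4], [5], [6]
  1-simplices (9): [0,1], [0,3], [1,3], [2,3], [2,6], [3,4], [3,5], [3,6], [4,5]

so the chain groups are C_0 ≅ Z^7, C_1 ≅ Z^9.

The boundary map ∂_1: C_1 → C_0 maps an edge to its endpoints' difference, ∂[p,q] = q − p. For instance
  ∂[3,5] = [5] − [3].
As a 7×9 matrix over Z this has rank 6, with invariant factors (1,1,1,1,1,1).

From H_k ≅ ker(∂_k) / im(∂_{k+1}) we obtain:

  H_0: rank C_0 − rank ∂_1 = 7 − 6 = 1, and the invariant factors of ∂_1 are all 1, so H_0 ≅ Z.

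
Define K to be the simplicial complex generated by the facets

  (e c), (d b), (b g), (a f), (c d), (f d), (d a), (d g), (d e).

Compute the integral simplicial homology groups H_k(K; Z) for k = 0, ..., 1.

Take the total order a < b < c < d < e < f < g on the vertex set. Then K (dimension 1) consists of the simplices:

  0-simplices (7): a, b, c, d, e, f, g
  1-simplices (9): ad, af, bd, bg, cd, ce, de, df, dg

Hence C_0 ≅ Z^7, C_1 ≅ Z^9.

Boundary ∂_1: C_1 → C_0 maps an edge to its endpoints' difference, ∂[p,q] = q − p. For instance
  ∂ad = d − a.
As a 7×9 matrix over Z this has rank 6, with invariant factors (1,1,1,1,1,1).

Computing H_k = (kernel of ∂_k) / (image of ∂_{k+1}):

  H_0: rank C_0 − rank ∂_1 = 7 − 6 = 1, and the invariant factors of ∂_1 are all 1, so H_0 ≅ Z.
  H_1: rank ker ∂_1 − rank ∂_2 = (9 − 6) − 0 = 3, and there is no ∂_2, so H_1 ≅ Z^3.

H_0 ≅ Z,  H_1 ≅ Z^3.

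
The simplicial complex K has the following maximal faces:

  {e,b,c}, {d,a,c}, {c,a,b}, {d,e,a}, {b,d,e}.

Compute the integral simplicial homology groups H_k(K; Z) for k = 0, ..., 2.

H_0 ≅ Z,  H_1 ≅ Z,  H_2 = 0.

K has 5 vertices, 10 edges, 5 triangles.
rank ∂_0 = 0, rank ∂_1 = 4 ⇒ b_0 = 5 − 0 − 4 = 1; all invariant factors of ∂_1 are 1 so no torsion. So H_0 ≅ Z.
rank ∂_1 = 4, rank ∂_2 = 5 ⇒ b_1 = 10 − 4 − 5 = 1; all invariant factors of ∂_2 are 1 so no torsion. So H_1 ≅ Z.
rank ∂_2 = 5, rank ∂_3 = 0 ⇒ b_2 = 5 − 5 − 0 = 0. So H_2 ≅ 0.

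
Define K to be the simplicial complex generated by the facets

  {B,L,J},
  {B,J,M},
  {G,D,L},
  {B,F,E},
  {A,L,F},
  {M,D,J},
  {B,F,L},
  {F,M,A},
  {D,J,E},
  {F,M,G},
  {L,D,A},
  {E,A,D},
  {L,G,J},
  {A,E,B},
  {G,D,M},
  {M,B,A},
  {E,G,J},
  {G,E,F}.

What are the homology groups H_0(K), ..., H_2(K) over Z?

Fix the vertex order A < B < D < E < F < G < J < L < M and write every simplex with vertices in increasing order. Then dim K = 2 and the simplices of K are:

  0-simplices (9): A, B, D, E, F, G, J, L, M
  1-simplices (27): AB, AD, AE, AF, AL, AM, BE, BF, BJ, BL, BM, DE, DG, DJ, DL, DM, EF, EG, EJ, FG, FL, FM, GJ, GL, GM, JL, JM
  2-simplices (18): ABE, ABM, ADE, ADL, AFL, AFM, BEF, BFL, BJL, BJM, DEJ, DGL, DGM, DJM, EFG, EGJ, FGM, GJL

Hence C_0 ≅ Z^9, C_1 ≅ Z^27, C_2 ≅ Z^18.

∂_1: C_1 → C_0 is given by ∂[p,q] = [q] − [p]. For instance
  ∂DL = L − D.
The resulting 9×27 matrix has rank 8, and its Smith normal form has invariant factors (1,1,1,1,1,1,1,1).

∂_2: C_2 → C_1 acts by ∂[p,q,r] = [q,r] − [p,r] + [p,q]. For instance
  ∂BJM = JM − BM + BJ,
  ∂GJL = JL − GL + GJ.
The resulting 27×18 matrix has rank 18, and its Smith normal form has invariant factors (1,1,1,1,1,1,1,1,1,1,1,1,1,1,1,1,1,2).

Now H_k = ker ∂_k / im ∂_{k+1}, so:

  H_0: rank C_0 − rank ∂_1 = 9 − 8 = 1, and the invariant factors of ∂_1 are all 1, so H_0 ≅ Z.
  H_1: rank ker ∂_1 − rank ∂_2 = (27 − 8) − 18 = 1, and ∂_2 has invariant factor 2 > 1, so H_1 ≅ Z ⊕ Z/2.
  H_2: rank ker ∂_2 − rank ∂_3 = (18 − 18) − 0 = 0, and there is no ∂_3, so H_2 ≅ 0.

(K is a triangulation of the Klein bottle.)

H_0 ≅ Z,  H_1 ≅ Z ⊕ Z/2,  H_2 = 0.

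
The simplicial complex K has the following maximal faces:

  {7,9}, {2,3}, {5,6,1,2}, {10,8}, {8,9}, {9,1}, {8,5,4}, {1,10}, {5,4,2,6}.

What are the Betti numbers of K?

Take the total order 1 < 2 < 3 < 4 < 5 < 6 < 7 < 8 < 9 < 10 on the vertex set. Then K (dimension 3) consists of the simplices:

  0-simplices (10): [1], [2], [3], [4], [5], [6], [7], [8], [9], [10]
  1-simplices (17): [1,2], [1,5], [1,6], [1,9], [1,10], [2,3], [2,4], [2,5], [2,6], [4,5], [4,6], [4,8], [5,6], [5,8], [7,9], [8,9], [8,10]
  2-simplices (8): [1,2,5], [1,2,6], [1,5,6], [2,4,5], [2,4,6], [2,5,6], [4,5,6], [4,5,8]
  3-simplices (2): [1,2,5,6], [2,4,5,6]

giving chain groups C_0 ≅ Z^10, C_1 ≅ Z^17, C_2 ≅ Z^8, C_3 ≅ Z^2.

∂_1: C_1 → C_0 maps an edge to its endpoints' difference, ∂[p,q] = q − p. For instance
  ∂[5,6] = [6] − [5].
The resulting 10×17 matrix has rank 9, and its Smith normal form has invariant factors (1,1,1,1,1,1,1,1,1).

The boundary map ∂_2: C_2 → C_1 maps a triangle to the signed sum of its edges. For instance
  ∂[4,5,8] = [5,8] − [4,8] + [4,5],
  ∂[2,5,6] = [5,6] − [2,6] + [2,5].
As a 17×8 matrix over Z this has rank 6, with invariant factors (1,1,1,1,1,1).

The boundary map ∂_3: C_3 → C_2 sends each 3-simplex σ to the alternating sum Σ_i (−1)^i (σ with its i-th vertex removed). For instance
  ∂[1,2,5,6] = [2,5,6] − [1,5,6] + [1,2,6] − [1,2,5],
  ∂[2,4,5,6] = [4,5,6] − [2,5,6] + [2,4,6] − [2,4,5].
As a 8×2 matrix over Z this has rank 2, with invariant factors (1,1).

Now H_k = ker ∂_k / im ∂_{k+1}, so:

  H_0: rank C_0 − rank ∂_1 = 10 − 9 = 1, and the invariant factors of ∂_1 are all 1, so H_0 ≅ Z.
  H_1: rank ker ∂_1 − rank ∂_2 = (17 − 9) − 6 = 2, and the invariant factors of ∂_2 are all 1, so H_1 ≅ Z^2.
  H_2: rank ker ∂_2 − rank ∂_3 = (8 − 6) − 2 = 0, and the invariant factors of ∂_3 are all 1, so H_2 ≅ 0.
  H_3: rank ker ∂_3 − rank ∂_4 = (2 − 2) − 0 = 0, and there is no ∂_4, so H_3 ≅ 0.

As a check, the Euler characteristic is 10 − 17 + 8 − 2 = -1, which agrees with 1 − 2 + 0 − 0 = -1.

Hence the Betti numbers are b_0 = 1, b_1 = 2, b_2 = 0, b_3 = 0.

b_0 = 1, b_1 = 2, b_2 = 0, b_3 = 0.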